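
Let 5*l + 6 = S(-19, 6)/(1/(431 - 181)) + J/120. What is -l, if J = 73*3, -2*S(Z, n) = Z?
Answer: -94833/200 ≈ -474.17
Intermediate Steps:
S(Z, n) = -Z/2
J = 219
l = 94833/200 (l = -6/5 + ((-1/2*(-19))/(1/(431 - 181)) + 219/120)/5 = -6/5 + (19/(2*(1/250)) + 219*(1/120))/5 = -6/5 + (19/(2*(1/250)) + 73/40)/5 = -6/5 + ((19/2)*250 + 73/40)/5 = -6/5 + (2375 + 73/40)/5 = -6/5 + (1/5)*(95073/40) = -6/5 + 95073/200 = 94833/200 ≈ 474.17)
-l = -1*94833/200 = -94833/200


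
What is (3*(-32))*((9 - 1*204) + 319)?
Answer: -11904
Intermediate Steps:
(3*(-32))*((9 - 1*204) + 319) = -96*((9 - 204) + 319) = -96*(-195 + 319) = -96*124 = -11904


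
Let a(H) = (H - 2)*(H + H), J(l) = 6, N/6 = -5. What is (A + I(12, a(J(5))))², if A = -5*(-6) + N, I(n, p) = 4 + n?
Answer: 256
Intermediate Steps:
N = -30 (N = 6*(-5) = -30)
a(H) = 2*H*(-2 + H) (a(H) = (-2 + H)*(2*H) = 2*H*(-2 + H))
A = 0 (A = -5*(-6) - 30 = 30 - 30 = 0)
(A + I(12, a(J(5))))² = (0 + (4 + 12))² = (0 + 16)² = 16² = 256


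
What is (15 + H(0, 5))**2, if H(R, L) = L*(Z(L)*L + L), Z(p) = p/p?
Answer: 4225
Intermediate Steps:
Z(p) = 1
H(R, L) = 2*L**2 (H(R, L) = L*(1*L + L) = L*(L + L) = L*(2*L) = 2*L**2)
(15 + H(0, 5))**2 = (15 + 2*5**2)**2 = (15 + 2*25)**2 = (15 + 50)**2 = 65**2 = 4225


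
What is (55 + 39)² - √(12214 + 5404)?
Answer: 8836 - √17618 ≈ 8703.3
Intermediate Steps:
(55 + 39)² - √(12214 + 5404) = 94² - √17618 = 8836 - √17618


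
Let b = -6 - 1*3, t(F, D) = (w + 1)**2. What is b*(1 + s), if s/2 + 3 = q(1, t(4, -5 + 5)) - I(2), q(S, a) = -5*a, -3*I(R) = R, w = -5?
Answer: 1473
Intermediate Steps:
t(F, D) = 16 (t(F, D) = (-5 + 1)**2 = (-4)**2 = 16)
I(R) = -R/3
b = -9 (b = -6 - 3 = -9)
s = -494/3 (s = -6 + 2*(-5*16 - (-1)*2/3) = -6 + 2*(-80 - 1*(-2/3)) = -6 + 2*(-80 + 2/3) = -6 + 2*(-238/3) = -6 - 476/3 = -494/3 ≈ -164.67)
b*(1 + s) = -9*(1 - 494/3) = -9*(-491/3) = 1473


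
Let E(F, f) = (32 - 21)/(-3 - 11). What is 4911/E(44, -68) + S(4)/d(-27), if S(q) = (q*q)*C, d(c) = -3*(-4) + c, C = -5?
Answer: -206086/33 ≈ -6245.0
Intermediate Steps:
d(c) = 12 + c
E(F, f) = -11/14 (E(F, f) = 11/(-14) = 11*(-1/14) = -11/14)
S(q) = -5*q² (S(q) = (q*q)*(-5) = q²*(-5) = -5*q²)
4911/E(44, -68) + S(4)/d(-27) = 4911/(-11/14) + (-5*4²)/(12 - 27) = 4911*(-14/11) - 5*16/(-15) = -68754/11 - 80*(-1/15) = -68754/11 + 16/3 = -206086/33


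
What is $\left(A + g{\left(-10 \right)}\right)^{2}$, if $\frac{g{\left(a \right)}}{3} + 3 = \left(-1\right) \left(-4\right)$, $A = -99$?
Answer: $9216$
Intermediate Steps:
$g{\left(a \right)} = 3$ ($g{\left(a \right)} = -9 + 3 \left(\left(-1\right) \left(-4\right)\right) = -9 + 3 \cdot 4 = -9 + 12 = 3$)
$\left(A + g{\left(-10 \right)}\right)^{2} = \left(-99 + 3\right)^{2} = \left(-96\right)^{2} = 9216$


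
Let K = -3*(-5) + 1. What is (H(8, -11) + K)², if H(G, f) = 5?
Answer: 441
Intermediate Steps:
K = 16 (K = 15 + 1 = 16)
(H(8, -11) + K)² = (5 + 16)² = 21² = 441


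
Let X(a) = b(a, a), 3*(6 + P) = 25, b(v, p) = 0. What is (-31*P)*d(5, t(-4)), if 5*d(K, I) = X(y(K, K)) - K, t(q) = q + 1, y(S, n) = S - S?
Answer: 217/3 ≈ 72.333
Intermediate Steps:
y(S, n) = 0
P = 7/3 (P = -6 + (⅓)*25 = -6 + 25/3 = 7/3 ≈ 2.3333)
X(a) = 0
t(q) = 1 + q
d(K, I) = -K/5 (d(K, I) = (0 - K)/5 = (-K)/5 = -K/5)
(-31*P)*d(5, t(-4)) = (-31*7/3)*(-⅕*5) = -217/3*(-1) = 217/3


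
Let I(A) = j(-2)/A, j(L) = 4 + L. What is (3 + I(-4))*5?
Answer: 25/2 ≈ 12.500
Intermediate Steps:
I(A) = 2/A (I(A) = (4 - 2)/A = 2/A)
(3 + I(-4))*5 = (3 + 2/(-4))*5 = (3 + 2*(-1/4))*5 = (3 - 1/2)*5 = (5/2)*5 = 25/2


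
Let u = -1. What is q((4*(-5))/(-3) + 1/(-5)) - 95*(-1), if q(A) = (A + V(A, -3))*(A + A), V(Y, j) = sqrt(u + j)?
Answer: 40193/225 + 388*I/15 ≈ 178.64 + 25.867*I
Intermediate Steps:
V(Y, j) = sqrt(-1 + j)
q(A) = 2*A*(A + 2*I) (q(A) = (A + sqrt(-1 - 3))*(A + A) = (A + sqrt(-4))*(2*A) = (A + 2*I)*(2*A) = 2*A*(A + 2*I))
q((4*(-5))/(-3) + 1/(-5)) - 95*(-1) = 2*((4*(-5))/(-3) + 1/(-5))*(((4*(-5))/(-3) + 1/(-5)) + 2*I) - 95*(-1) = 2*(-20*(-1/3) + 1*(-1/5))*((-20*(-1/3) + 1*(-1/5)) + 2*I) + 95 = 2*(20/3 - 1/5)*((20/3 - 1/5) + 2*I) + 95 = 2*(97/15)*(97/15 + 2*I) + 95 = (18818/225 + 388*I/15) + 95 = 40193/225 + 388*I/15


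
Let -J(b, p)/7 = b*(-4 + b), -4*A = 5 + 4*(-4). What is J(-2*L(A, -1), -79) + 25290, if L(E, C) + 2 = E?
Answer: 100929/4 ≈ 25232.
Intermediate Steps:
A = 11/4 (A = -(5 + 4*(-4))/4 = -(5 - 16)/4 = -1/4*(-11) = 11/4 ≈ 2.7500)
L(E, C) = -2 + E
J(b, p) = -7*b*(-4 + b)
J(-2*L(A, -1), -79) + 25290 = 7*(-2*(-2 + 11/4))*(4 - (-2)*(-2 + 11/4)) + 25290 = 7*(-2*3/4)*(4 - (-2)*3/4) + 25290 = 7*(-3/2)*(4 - 1*(-3/2)) + 25290 = 7*(-3/2)*(4 + 3/2) + 25290 = 7*(-3/2)*(11/2) + 25290 = -231/4 + 25290 = 100929/4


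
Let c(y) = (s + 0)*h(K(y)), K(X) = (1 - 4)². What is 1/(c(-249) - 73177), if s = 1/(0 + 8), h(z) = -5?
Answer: -8/585421 ≈ -1.3665e-5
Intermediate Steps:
K(X) = 9 (K(X) = (-3)² = 9)
s = ⅛ (s = 1/8 = ⅛ ≈ 0.12500)
c(y) = -5/8 (c(y) = (⅛ + 0)*(-5) = (⅛)*(-5) = -5/8)
1/(c(-249) - 73177) = 1/(-5/8 - 73177) = 1/(-585421/8) = -8/585421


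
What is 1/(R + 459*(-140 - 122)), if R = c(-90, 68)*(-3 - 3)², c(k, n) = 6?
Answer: -1/120042 ≈ -8.3304e-6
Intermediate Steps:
R = 216 (R = 6*(-3 - 3)² = 6*(-6)² = 6*36 = 216)
1/(R + 459*(-140 - 122)) = 1/(216 + 459*(-140 - 122)) = 1/(216 + 459*(-262)) = 1/(216 - 120258) = 1/(-120042) = -1/120042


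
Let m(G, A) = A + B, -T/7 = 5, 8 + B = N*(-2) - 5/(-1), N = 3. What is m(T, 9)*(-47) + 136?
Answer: 136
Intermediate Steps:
B = -9 (B = -8 + (3*(-2) - 5/(-1)) = -8 + (-6 - 5*(-1)) = -8 + (-6 + 5) = -8 - 1 = -9)
T = -35 (T = -7*5 = -35)
m(G, A) = -9 + A (m(G, A) = A - 9 = -9 + A)
m(T, 9)*(-47) + 136 = (-9 + 9)*(-47) + 136 = 0*(-47) + 136 = 0 + 136 = 136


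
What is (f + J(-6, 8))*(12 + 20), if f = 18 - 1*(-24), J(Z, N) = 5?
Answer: 1504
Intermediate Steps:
f = 42 (f = 18 + 24 = 42)
(f + J(-6, 8))*(12 + 20) = (42 + 5)*(12 + 20) = 47*32 = 1504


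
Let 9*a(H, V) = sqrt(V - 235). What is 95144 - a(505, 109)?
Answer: 95144 - I*sqrt(14)/3 ≈ 95144.0 - 1.2472*I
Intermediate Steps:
a(H, V) = sqrt(-235 + V)/9 (a(H, V) = sqrt(V - 235)/9 = sqrt(-235 + V)/9)
95144 - a(505, 109) = 95144 - sqrt(-235 + 109)/9 = 95144 - sqrt(-126)/9 = 95144 - 3*I*sqrt(14)/9 = 95144 - I*sqrt(14)/3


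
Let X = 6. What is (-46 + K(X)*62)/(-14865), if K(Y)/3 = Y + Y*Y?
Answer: -7766/14865 ≈ -0.52244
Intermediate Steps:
K(Y) = 3*Y + 3*Y**2 (K(Y) = 3*(Y + Y*Y) = 3*(Y + Y**2) = 3*Y + 3*Y**2)
(-46 + K(X)*62)/(-14865) = (-46 + (3*6*(1 + 6))*62)/(-14865) = (-46 + (3*6*7)*62)*(-1/14865) = (-46 + 126*62)*(-1/14865) = (-46 + 7812)*(-1/14865) = 7766*(-1/14865) = -7766/14865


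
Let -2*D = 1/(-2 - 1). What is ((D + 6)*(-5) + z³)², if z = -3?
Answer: 120409/36 ≈ 3344.7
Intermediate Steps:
D = ⅙ (D = -1/(2*(-2 - 1)) = -½/(-3) = -½*(-⅓) = ⅙ ≈ 0.16667)
((D + 6)*(-5) + z³)² = ((⅙ + 6)*(-5) + (-3)³)² = ((37/6)*(-5) - 27)² = (-185/6 - 27)² = (-347/6)² = 120409/36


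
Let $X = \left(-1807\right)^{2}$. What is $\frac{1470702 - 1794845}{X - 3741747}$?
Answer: $\frac{324143}{476498} \approx 0.68026$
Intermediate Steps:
$X = 3265249$
$\frac{1470702 - 1794845}{X - 3741747} = \frac{1470702 - 1794845}{3265249 - 3741747} = - \frac{324143}{-476498} = \left(-324143\right) \left(- \frac{1}{476498}\right) = \frac{324143}{476498}$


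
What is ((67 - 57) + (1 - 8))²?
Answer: 9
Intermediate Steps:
((67 - 57) + (1 - 8))² = (10 - 7)² = 3² = 9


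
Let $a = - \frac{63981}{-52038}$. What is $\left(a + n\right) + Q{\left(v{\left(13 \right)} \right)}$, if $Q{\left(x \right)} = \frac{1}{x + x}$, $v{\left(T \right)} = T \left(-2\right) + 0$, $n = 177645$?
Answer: $\frac{26705910083}{150332} \approx 1.7765 \cdot 10^{5}$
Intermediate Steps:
$v{\left(T \right)} = - 2 T$ ($v{\left(T \right)} = - 2 T + 0 = - 2 T$)
$a = \frac{7109}{5782}$ ($a = \left(-63981\right) \left(- \frac{1}{52038}\right) = \frac{7109}{5782} \approx 1.2295$)
$Q{\left(x \right)} = \frac{1}{2 x}$
$\left(a + n\right) + Q{\left(v{\left(13 \right)} \right)} = \left(\frac{7109}{5782} + 177645\right) + \frac{1}{2 \left(\left(-2\right) 13\right)} = \frac{1027150499}{5782} + \frac{1}{2 \left(-26\right)} = \frac{1027150499}{5782} + \frac{1}{2} \left(- \frac{1}{26}\right) = \frac{1027150499}{5782} - \frac{1}{52} = \frac{26705910083}{150332}$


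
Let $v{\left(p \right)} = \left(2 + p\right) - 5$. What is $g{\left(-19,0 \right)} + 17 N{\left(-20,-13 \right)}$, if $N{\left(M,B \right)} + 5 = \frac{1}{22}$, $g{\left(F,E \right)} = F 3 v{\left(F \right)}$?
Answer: $\frac{25735}{22} \approx 1169.8$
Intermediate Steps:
$v{\left(p \right)} = -3 + p$
$g{\left(F,E \right)} = 3 F \left(-3 + F\right)$ ($g{\left(F,E \right)} = F 3 \left(-3 + F\right) = 3 F \left(-3 + F\right)$)
$N{\left(M,B \right)} = - \frac{109}{22}$ ($N{\left(M,B \right)} = -5 + \frac{1}{22} = - \frac{109}{22}$)
$g{\left(-19,0 \right)} + 17 N{\left(-20,-13 \right)} = 3 \left(-19\right) \left(-3 - 19\right) + 17 \left(- \frac{109}{22}\right) = 3 \left(-19\right) \left(-22\right) - \frac{1853}{22} = 1254 - \frac{1853}{22} = \frac{25735}{22}$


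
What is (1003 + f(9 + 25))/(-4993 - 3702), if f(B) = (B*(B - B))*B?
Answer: -1003/8695 ≈ -0.11535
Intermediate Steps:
f(B) = 0 (f(B) = (B*0)*B = 0*B = 0)
(1003 + f(9 + 25))/(-4993 - 3702) = (1003 + 0)/(-4993 - 3702) = 1003/(-8695) = 1003*(-1/8695) = -1003/8695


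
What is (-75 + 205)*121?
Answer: 15730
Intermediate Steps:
(-75 + 205)*121 = 130*121 = 15730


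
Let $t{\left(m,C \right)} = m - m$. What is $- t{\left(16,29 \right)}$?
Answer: $0$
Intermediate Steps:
$t{\left(m,C \right)} = 0$
$- t{\left(16,29 \right)} = \left(-1\right) 0 = 0$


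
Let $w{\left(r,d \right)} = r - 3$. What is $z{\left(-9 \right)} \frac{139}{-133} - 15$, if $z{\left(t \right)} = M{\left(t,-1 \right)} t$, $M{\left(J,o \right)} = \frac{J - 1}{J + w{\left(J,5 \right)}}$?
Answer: $- \frac{9795}{931} \approx -10.521$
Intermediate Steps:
$w{\left(r,d \right)} = -3 + r$ ($w{\left(r,d \right)} = r - 3 = -3 + r$)
$M{\left(J,o \right)} = \frac{-1 + J}{-3 + 2 J}$ ($M{\left(J,o \right)} = \frac{J - 1}{J + \left(-3 + J\right)} = \frac{-1 + J}{-3 + 2 J}$)
$z{\left(t \right)} = \frac{t \left(-1 + t\right)}{-3 + 2 t}$ ($z{\left(t \right)} = \frac{-1 + t}{-3 + 2 t} t = \frac{t \left(-1 + t\right)}{-3 + 2 t}$)
$z{\left(-9 \right)} \frac{139}{-133} - 15 = - \frac{9 \left(-1 - 9\right)}{-3 + 2 \left(-9\right)} \frac{139}{-133} - 15 = \left(-9\right) \frac{1}{-3 - 18} \left(-10\right) 139 \left(- \frac{1}{133}\right) - 15 = \left(-9\right) \frac{1}{-21} \left(-10\right) \left(- \frac{139}{133}\right) - 15 = \left(-9\right) \left(- \frac{1}{21}\right) \left(-10\right) \left(- \frac{139}{133}\right) - 15 = \left(- \frac{30}{7}\right) \left(- \frac{139}{133}\right) - 15 = \frac{4170}{931} - 15 = - \frac{9795}{931}$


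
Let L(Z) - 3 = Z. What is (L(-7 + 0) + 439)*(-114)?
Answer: -49590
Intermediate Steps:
L(Z) = 3 + Z
(L(-7 + 0) + 439)*(-114) = ((3 + (-7 + 0)) + 439)*(-114) = ((3 - 7) + 439)*(-114) = (-4 + 439)*(-114) = 435*(-114) = -49590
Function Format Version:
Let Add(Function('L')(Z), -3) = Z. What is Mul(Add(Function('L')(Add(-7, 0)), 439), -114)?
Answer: -49590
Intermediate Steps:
Function('L')(Z) = Add(3, Z)
Mul(Add(Function('L')(Add(-7, 0)), 439), -114) = Mul(Add(Add(3, Add(-7, 0)), 439), -114) = Mul(Add(Add(3, -7), 439), -114) = Mul(Add(-4, 439), -114) = Mul(435, -114) = -49590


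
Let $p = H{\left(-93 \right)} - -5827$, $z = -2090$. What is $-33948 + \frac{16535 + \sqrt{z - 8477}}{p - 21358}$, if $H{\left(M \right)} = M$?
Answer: $- \frac{530420087}{15624} - \frac{i \sqrt{10567}}{15624} \approx -33949.0 - 0.0065794 i$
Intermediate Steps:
$p = 5734$ ($p = -93 - -5827 = -93 + 5827 = 5734$)
$-33948 + \frac{16535 + \sqrt{z - 8477}}{p - 21358} = -33948 + \frac{16535 + \sqrt{-2090 - 8477}}{5734 - 21358} = -33948 + \frac{16535 + \sqrt{-10567}}{-15624} = -33948 + \left(16535 + i \sqrt{10567}\right) \left(- \frac{1}{15624}\right) = -33948 - \left(\frac{16535}{15624} + \frac{i \sqrt{10567}}{15624}\right) = - \frac{530420087}{15624} - \frac{i \sqrt{10567}}{15624}$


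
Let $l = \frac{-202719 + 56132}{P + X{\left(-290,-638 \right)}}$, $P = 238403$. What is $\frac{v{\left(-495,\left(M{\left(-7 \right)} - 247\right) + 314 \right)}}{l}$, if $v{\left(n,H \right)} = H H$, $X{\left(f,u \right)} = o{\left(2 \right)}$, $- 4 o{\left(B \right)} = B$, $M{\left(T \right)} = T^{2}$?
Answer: $- \frac{458277720}{20941} \approx -21884.0$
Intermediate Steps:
$o{\left(B \right)} = - \frac{B}{4}$
$X{\left(f,u \right)} = - \frac{1}{2}$ ($X{\left(f,u \right)} = \left(- \frac{1}{4}\right) 2 = - \frac{1}{2}$)
$v{\left(n,H \right)} = H^{2}$
$l = - \frac{41882}{68115}$ ($l = \frac{-202719 + 56132}{238403 - \frac{1}{2}} = - \frac{146587}{\frac{476805}{2}} = \left(-146587\right) \frac{2}{476805} = - \frac{41882}{68115} \approx -0.61487$)
$\frac{v{\left(-495,\left(M{\left(-7 \right)} - 247\right) + 314 \right)}}{l} = \frac{\left(\left(\left(-7\right)^{2} - 247\right) + 314\right)^{2}}{- \frac{41882}{68115}} = \left(\left(49 - 247\right) + 314\right)^{2} \left(- \frac{68115}{41882}\right) = \left(-198 + 314\right)^{2} \left(- \frac{68115}{41882}\right) = 116^{2} \left(- \frac{68115}{41882}\right) = 13456 \left(- \frac{68115}{41882}\right) = - \frac{458277720}{20941}$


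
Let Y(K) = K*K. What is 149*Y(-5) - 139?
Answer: 3586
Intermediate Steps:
Y(K) = K²
149*Y(-5) - 139 = 149*(-5)² - 139 = 149*25 - 139 = 3725 - 139 = 3586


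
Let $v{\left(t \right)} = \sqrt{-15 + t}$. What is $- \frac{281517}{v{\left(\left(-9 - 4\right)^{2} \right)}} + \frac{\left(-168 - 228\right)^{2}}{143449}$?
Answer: $\frac{156816}{143449} - \frac{281517 \sqrt{154}}{154} \approx -22684.0$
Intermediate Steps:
$- \frac{281517}{v{\left(\left(-9 - 4\right)^{2} \right)}} + \frac{\left(-168 - 228\right)^{2}}{143449} = - \frac{281517}{\sqrt{-15 + \left(-9 - 4\right)^{2}}} + \frac{\left(-168 - 228\right)^{2}}{143449} = - \frac{281517}{\sqrt{-15 + \left(-13\right)^{2}}} + \left(-396\right)^{2} \cdot \frac{1}{143449} = - \frac{281517}{\sqrt{-15 + 169}} + 156816 \cdot \frac{1}{143449} = - \frac{281517}{\sqrt{154}} + \frac{156816}{143449} = - 281517 \frac{\sqrt{154}}{154} + \frac{156816}{143449} = - \frac{281517 \sqrt{154}}{154} + \frac{156816}{143449} = \frac{156816}{143449} - \frac{281517 \sqrt{154}}{154}$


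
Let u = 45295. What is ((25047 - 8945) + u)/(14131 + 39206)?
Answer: 61397/53337 ≈ 1.1511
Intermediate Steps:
((25047 - 8945) + u)/(14131 + 39206) = ((25047 - 8945) + 45295)/(14131 + 39206) = (16102 + 45295)/53337 = 61397*(1/53337) = 61397/53337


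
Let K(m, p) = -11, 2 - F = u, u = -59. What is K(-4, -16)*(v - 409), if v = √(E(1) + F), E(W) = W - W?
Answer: 4499 - 11*√61 ≈ 4413.1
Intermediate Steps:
F = 61 (F = 2 - 1*(-59) = 2 + 59 = 61)
E(W) = 0
v = √61 (v = √(0 + 61) = √61 ≈ 7.8102)
K(-4, -16)*(v - 409) = -11*(√61 - 409) = -11*(-409 + √61) = 4499 - 11*√61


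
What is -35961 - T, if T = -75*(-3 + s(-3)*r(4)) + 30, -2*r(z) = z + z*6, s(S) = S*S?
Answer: -45666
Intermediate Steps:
s(S) = S**2
r(z) = -7*z/2 (r(z) = -(z + z*6)/2 = -(z + 6*z)/2 = -7*z/2)
T = 9705 (T = -75*(-3 + (-3)**2*(-7/2*4)) + 30 = -75*(-3 + 9*(-14)) + 30 = -75*(-3 - 126) + 30 = -75*(-129) + 30 = 9675 + 30 = 9705)
-35961 - T = -35961 - 1*9705 = -35961 - 9705 = -45666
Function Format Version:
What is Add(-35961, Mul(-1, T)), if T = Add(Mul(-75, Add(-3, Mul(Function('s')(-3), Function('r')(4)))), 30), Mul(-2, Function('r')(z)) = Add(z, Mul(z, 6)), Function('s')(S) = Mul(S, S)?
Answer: -45666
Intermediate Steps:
Function('s')(S) = Pow(S, 2)
Function('r')(z) = Mul(Rational(-7, 2), z) (Function('r')(z) = Mul(Rational(-1, 2), Add(z, Mul(z, 6))) = Mul(Rational(-1, 2), Add(z, Mul(6, z))) = Mul(Rational(-1, 2), Mul(7, z)) = Mul(Rational(-7, 2), z))
T = 9705 (T = Add(Mul(-75, Add(-3, Mul(Pow(-3, 2), Mul(Rational(-7, 2), 4)))), 30) = Add(Mul(-75, Add(-3, Mul(9, -14))), 30) = Add(Mul(-75, Add(-3, -126)), 30) = Add(Mul(-75, -129), 30) = Add(9675, 30) = 9705)
Add(-35961, Mul(-1, T)) = Add(-35961, Mul(-1, 9705)) = Add(-35961, -9705) = -45666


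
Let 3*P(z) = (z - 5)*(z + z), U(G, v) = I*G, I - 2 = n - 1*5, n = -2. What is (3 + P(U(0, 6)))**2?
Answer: 9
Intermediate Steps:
I = -5 (I = 2 + (-2 - 1*5) = 2 + (-2 - 5) = 2 - 7 = -5)
U(G, v) = -5*G
P(z) = 2*z*(-5 + z)/3 (P(z) = ((z - 5)*(z + z))/3 = ((-5 + z)*(2*z))/3 = (2*z*(-5 + z))/3 = 2*z*(-5 + z)/3)
(3 + P(U(0, 6)))**2 = (3 + 2*(-5*0)*(-5 - 5*0)/3)**2 = (3 + (2/3)*0*(-5 + 0))**2 = (3 + (2/3)*0*(-5))**2 = (3 + 0)**2 = 3**2 = 9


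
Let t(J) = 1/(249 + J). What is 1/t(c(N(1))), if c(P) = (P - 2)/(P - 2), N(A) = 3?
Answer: 250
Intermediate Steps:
c(P) = 1 (c(P) = (-2 + P)/(-2 + P) = 1)
1/t(c(N(1))) = 1/(1/(249 + 1)) = 1/(1/250) = 250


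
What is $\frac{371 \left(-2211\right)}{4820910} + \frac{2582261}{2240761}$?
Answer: $\frac{3536931401223}{3600835704170} \approx 0.98225$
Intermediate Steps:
$\frac{371 \left(-2211\right)}{4820910} + \frac{2582261}{2240761} = \left(-820281\right) \frac{1}{4820910} + 2582261 \cdot \frac{1}{2240761} = - \frac{273427}{1606970} + \frac{2582261}{2240761} = \frac{3536931401223}{3600835704170}$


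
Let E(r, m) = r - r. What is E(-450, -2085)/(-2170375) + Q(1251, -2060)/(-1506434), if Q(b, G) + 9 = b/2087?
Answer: 8766/1571963879 ≈ 5.5765e-6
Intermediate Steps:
Q(b, G) = -9 + b/2087
E(r, m) = 0
E(-450, -2085)/(-2170375) + Q(1251, -2060)/(-1506434) = 0/(-2170375) + (-9 + (1/2087)*1251)/(-1506434) = 0*(-1/2170375) + (-9 + 1251/2087)*(-1/1506434) = 0 - 17532/2087*(-1/1506434) = 0 + 8766/1571963879 = 8766/1571963879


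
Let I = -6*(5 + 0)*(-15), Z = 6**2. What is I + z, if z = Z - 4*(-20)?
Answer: 566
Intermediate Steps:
Z = 36
I = 450 (I = -6*5*(-15) = -30*(-15) = 450)
z = 116 (z = 36 - 4*(-20) = 36 + 80 = 116)
I + z = 450 + 116 = 566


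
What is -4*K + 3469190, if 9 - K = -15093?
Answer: 3408782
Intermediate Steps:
K = 15102 (K = 9 - 1*(-15093) = 9 + 15093 = 15102)
-4*K + 3469190 = -4*15102 + 3469190 = -60408 + 3469190 = 3408782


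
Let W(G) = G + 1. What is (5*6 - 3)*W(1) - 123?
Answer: -69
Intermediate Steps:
W(G) = 1 + G
(5*6 - 3)*W(1) - 123 = (5*6 - 3)*(1 + 1) - 123 = (30 - 3)*2 - 123 = 27*2 - 123 = 54 - 123 = -69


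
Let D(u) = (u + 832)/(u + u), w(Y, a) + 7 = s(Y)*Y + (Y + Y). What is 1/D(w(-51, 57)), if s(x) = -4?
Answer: 190/927 ≈ 0.20496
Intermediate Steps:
w(Y, a) = -7 - 2*Y (w(Y, a) = -7 + (-4*Y + (Y + Y)) = -7 + (-4*Y + 2*Y) = -7 - 2*Y)
D(u) = (832 + u)/(2*u) (D(u) = (832 + u)/((2*u)) = (832 + u)*(1/(2*u)) = (832 + u)/(2*u))
1/D(w(-51, 57)) = 1/((832 + (-7 - 2*(-51)))/(2*(-7 - 2*(-51)))) = 1/((832 + (-7 + 102))/(2*(-7 + 102))) = 1/((½)*(832 + 95)/95) = 1/((½)*(1/95)*927) = 1/(927/190) = 190/927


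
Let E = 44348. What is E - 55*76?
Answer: 40168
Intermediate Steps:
E - 55*76 = 44348 - 55*76 = 44348 - 1*4180 = 44348 - 4180 = 40168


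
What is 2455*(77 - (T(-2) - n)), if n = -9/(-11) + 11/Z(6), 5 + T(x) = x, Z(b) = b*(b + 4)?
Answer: 27545591/132 ≈ 2.0868e+5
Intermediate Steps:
Z(b) = b*(4 + b)
T(x) = -5 + x
n = 661/660 (n = -9/(-11) + 11/((6*(4 + 6))) = -9*(-1/11) + 11/((6*10)) = 9/11 + 11/60 = 661/660 ≈ 1.0015)
2455*(77 - (T(-2) - n)) = 2455*(77 - ((-5 - 2) - 1*661/660)) = 2455*(77 - (-7 - 661/660)) = 2455*(77 - 1*(-5281/660)) = 2455*(77 + 5281/660) = 2455*(56101/660) = 27545591/132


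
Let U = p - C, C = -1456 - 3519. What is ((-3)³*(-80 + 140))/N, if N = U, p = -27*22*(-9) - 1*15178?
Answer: 540/1619 ≈ 0.33354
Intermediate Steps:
C = -4975
p = -9832 (p = -594*(-9) - 15178 = 5346 - 15178 = -9832)
U = -4857 (U = -9832 - 1*(-4975) = -9832 + 4975 = -4857)
N = -4857
((-3)³*(-80 + 140))/N = ((-3)³*(-80 + 140))/(-4857) = -27*60*(-1/4857) = -1620*(-1/4857) = 540/1619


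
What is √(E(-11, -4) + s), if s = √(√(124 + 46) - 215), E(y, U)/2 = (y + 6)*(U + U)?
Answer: √(80 + √(-215 + √170)) ≈ 8.9792 + 0.79135*I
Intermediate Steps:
E(y, U) = 4*U*(6 + y) (E(y, U) = 2*((y + 6)*(U + U)) = 2*((6 + y)*(2*U)) = 2*(2*U*(6 + y)) = 4*U*(6 + y))
s = √(-215 + √170) (s = √(√170 - 215) = √(-215 + √170) ≈ 14.211*I)
√(E(-11, -4) + s) = √(4*(-4)*(6 - 11) + √(-215 + √170)) = √(4*(-4)*(-5) + √(-215 + √170)) = √(80 + √(-215 + √170))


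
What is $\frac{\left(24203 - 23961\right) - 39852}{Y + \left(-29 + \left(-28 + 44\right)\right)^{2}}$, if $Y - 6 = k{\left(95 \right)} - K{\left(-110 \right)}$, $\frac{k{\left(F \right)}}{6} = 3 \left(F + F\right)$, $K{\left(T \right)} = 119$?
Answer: $- \frac{19805}{1738} \approx -11.395$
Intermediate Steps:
$k{\left(F \right)} = 36 F$ ($k{\left(F \right)} = 6 \cdot 3 \left(F + F\right) = 6 \cdot 3 \cdot 2 F = 6 \cdot 6 F = 36 F$)
$Y = 3307$ ($Y = 6 + \left(36 \cdot 95 - 119\right) = 6 + \left(3420 - 119\right) = 6 + 3301 = 3307$)
$\frac{\left(24203 - 23961\right) - 39852}{Y + \left(-29 + \left(-28 + 44\right)\right)^{2}} = \frac{\left(24203 - 23961\right) - 39852}{3307 + \left(-29 + \left(-28 + 44\right)\right)^{2}} = \frac{\left(24203 - 23961\right) - 39852}{3307 + \left(-29 + 16\right)^{2}} = \frac{242 - 39852}{3307 + \left(-13\right)^{2}} = - \frac{39610}{3307 + 169} = - \frac{39610}{3476} = \left(-39610\right) \frac{1}{3476} = - \frac{19805}{1738}$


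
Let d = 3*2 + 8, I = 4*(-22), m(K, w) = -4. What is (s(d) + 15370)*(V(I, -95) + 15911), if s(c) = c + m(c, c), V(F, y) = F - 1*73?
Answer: 242235000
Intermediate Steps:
I = -88
V(F, y) = -73 + F (V(F, y) = F - 73 = -73 + F)
d = 14 (d = 6 + 8 = 14)
s(c) = -4 + c (s(c) = c - 4 = -4 + c)
(s(d) + 15370)*(V(I, -95) + 15911) = ((-4 + 14) + 15370)*((-73 - 88) + 15911) = (10 + 15370)*(-161 + 15911) = 15380*15750 = 242235000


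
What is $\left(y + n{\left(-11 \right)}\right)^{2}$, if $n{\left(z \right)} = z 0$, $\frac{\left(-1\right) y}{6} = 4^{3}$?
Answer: $147456$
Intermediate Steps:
$y = -384$ ($y = - 6 \cdot 4^{3} = \left(-6\right) 64 = -384$)
$n{\left(z \right)} = 0$
$\left(y + n{\left(-11 \right)}\right)^{2} = \left(-384 + 0\right)^{2} = \left(-384\right)^{2} = 147456$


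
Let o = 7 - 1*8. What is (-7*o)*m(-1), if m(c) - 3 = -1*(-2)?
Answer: 35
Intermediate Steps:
o = -1 (o = 7 - 8 = -1)
m(c) = 5 (m(c) = 3 - 1*(-2) = 3 + 2 = 5)
(-7*o)*m(-1) = -7*(-1)*5 = 7*5 = 35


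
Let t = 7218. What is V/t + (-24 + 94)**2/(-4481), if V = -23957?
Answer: -142719517/32343858 ≈ -4.4126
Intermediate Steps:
V/t + (-24 + 94)**2/(-4481) = -23957/7218 + (-24 + 94)**2/(-4481) = -23957*1/7218 + 70**2*(-1/4481) = -23957/7218 + 4900*(-1/4481) = -23957/7218 - 4900/4481 = -142719517/32343858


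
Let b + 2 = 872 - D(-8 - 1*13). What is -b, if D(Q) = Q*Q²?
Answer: -10131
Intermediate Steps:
D(Q) = Q³
b = 10131 (b = -2 + (872 - (-8 - 1*13)³) = -2 + (872 - (-8 - 13)³) = -2 + (872 - 1*(-21)³) = -2 + (872 - 1*(-9261)) = -2 + (872 + 9261) = -2 + 10133 = 10131)
-b = -1*10131 = -10131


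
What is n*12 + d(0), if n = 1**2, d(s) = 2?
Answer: 14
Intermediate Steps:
n = 1
n*12 + d(0) = 1*12 + 2 = 12 + 2 = 14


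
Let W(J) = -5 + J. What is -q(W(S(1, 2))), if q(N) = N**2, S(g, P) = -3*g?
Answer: -64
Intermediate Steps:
-q(W(S(1, 2))) = -(-5 - 3*1)**2 = -(-5 - 3)**2 = -1*(-8)**2 = -1*64 = -64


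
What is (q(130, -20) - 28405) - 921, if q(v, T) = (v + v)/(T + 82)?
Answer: -908976/31 ≈ -29322.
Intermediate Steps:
q(v, T) = 2*v/(82 + T) (q(v, T) = (2*v)/(82 + T) = 2*v/(82 + T))
(q(130, -20) - 28405) - 921 = (2*130/(82 - 20) - 28405) - 921 = (2*130/62 - 28405) - 921 = (2*130*(1/62) - 28405) - 921 = (130/31 - 28405) - 921 = -880425/31 - 921 = -908976/31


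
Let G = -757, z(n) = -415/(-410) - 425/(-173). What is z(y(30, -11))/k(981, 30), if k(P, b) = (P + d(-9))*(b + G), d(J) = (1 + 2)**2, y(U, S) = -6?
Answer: -16403/3403363260 ≈ -4.8196e-6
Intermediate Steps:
z(n) = 49209/14186 (z(n) = -415*(-1/410) - 425*(-1/173) = 83/82 + 425/173 = 49209/14186)
d(J) = 9 (d(J) = 3**2 = 9)
k(P, b) = (-757 + b)*(9 + P) (k(P, b) = (P + 9)*(b - 757) = (9 + P)*(-757 + b) = (-757 + b)*(9 + P))
z(y(30, -11))/k(981, 30) = 49209/(14186*(-6813 - 757*981 + 9*30 + 981*30)) = 49209/(14186*(-6813 - 742617 + 270 + 29430)) = (49209/14186)/(-719730) = (49209/14186)*(-1/719730) = -16403/3403363260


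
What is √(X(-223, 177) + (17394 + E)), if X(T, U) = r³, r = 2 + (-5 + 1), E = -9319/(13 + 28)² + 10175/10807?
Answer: 2*√853105465104107/443087 ≈ 131.84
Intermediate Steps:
E = -83606258/18166567 (E = -9319/(41²) + 10175*(1/10807) = -9319/1681 + 10175/10807 = -83606258/18166567 ≈ -4.6022)
r = -2 (r = 2 - 4 = -2)
X(T, U) = -8 (X(T, U) = (-2)³ = -8)
√(X(-223, 177) + (17394 + E)) = √(-8 + (17394 - 83606258/18166567)) = √(-8 + 315905660140/18166567) = √(315760327604/18166567) = 2*√853105465104107/443087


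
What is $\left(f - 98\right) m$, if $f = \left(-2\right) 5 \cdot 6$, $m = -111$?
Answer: $17538$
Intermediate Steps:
$f = -60$ ($f = \left(-10\right) 6 = -60$)
$\left(f - 98\right) m = \left(-60 - 98\right) \left(-111\right) = \left(-158\right) \left(-111\right) = 17538$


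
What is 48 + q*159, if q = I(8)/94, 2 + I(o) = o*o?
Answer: 7185/47 ≈ 152.87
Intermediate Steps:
I(o) = -2 + o² (I(o) = -2 + o*o = -2 + o²)
q = 31/47 (q = (-2 + 8²)/94 = (-2 + 64)*(1/94) = 62*(1/94) = 31/47 ≈ 0.65957)
48 + q*159 = 48 + (31/47)*159 = 48 + 4929/47 = 7185/47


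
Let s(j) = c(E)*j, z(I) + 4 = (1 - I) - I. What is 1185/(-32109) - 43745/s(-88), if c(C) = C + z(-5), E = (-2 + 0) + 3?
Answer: 42538605/684992 ≈ 62.101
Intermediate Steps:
z(I) = -3 - 2*I (z(I) = -4 + ((1 - I) - I) = -4 + (1 - 2*I) = -3 - 2*I)
E = 1 (E = -2 + 3 = 1)
c(C) = 7 + C (c(C) = C + (-3 - 2*(-5)) = C + (-3 + 10) = C + 7 = 7 + C)
s(j) = 8*j (s(j) = (7 + 1)*j = 8*j)
1185/(-32109) - 43745/s(-88) = 1185/(-32109) - 43745/(8*(-88)) = 1185*(-1/32109) - 43745/(-704) = -395/10703 - 43745*(-1/704) = -395/10703 + 43745/704 = 42538605/684992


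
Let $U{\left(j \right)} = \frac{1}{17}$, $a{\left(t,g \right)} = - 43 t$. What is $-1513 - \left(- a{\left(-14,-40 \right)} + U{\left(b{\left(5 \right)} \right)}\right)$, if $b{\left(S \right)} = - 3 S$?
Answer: $- \frac{15488}{17} \approx -911.06$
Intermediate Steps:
$U{\left(j \right)} = \frac{1}{17}$
$-1513 - \left(- a{\left(-14,-40 \right)} + U{\left(b{\left(5 \right)} \right)}\right) = -1513 - - \frac{10233}{17} = -1513 + \left(602 - \frac{1}{17}\right) = -1513 + \frac{10233}{17} = - \frac{15488}{17}$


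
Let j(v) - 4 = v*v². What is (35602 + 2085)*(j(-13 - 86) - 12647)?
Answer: -37044135154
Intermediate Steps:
j(v) = 4 + v³ (j(v) = 4 + v*v² = 4 + v³)
(35602 + 2085)*(j(-13 - 86) - 12647) = (35602 + 2085)*((4 + (-13 - 86)³) - 12647) = 37687*((4 + (-99)³) - 12647) = 37687*((4 - 970299) - 12647) = 37687*(-970295 - 12647) = 37687*(-982942) = -37044135154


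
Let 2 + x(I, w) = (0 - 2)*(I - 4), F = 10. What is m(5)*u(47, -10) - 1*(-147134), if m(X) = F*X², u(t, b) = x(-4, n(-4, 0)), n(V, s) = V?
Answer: 150634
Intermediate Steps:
x(I, w) = 6 - 2*I (x(I, w) = -2 + (0 - 2)*(I - 4) = -2 - 2*(-4 + I) = -2 + (8 - 2*I) = 6 - 2*I)
u(t, b) = 14 (u(t, b) = 6 - 2*(-4) = 6 + 8 = 14)
m(X) = 10*X²
m(5)*u(47, -10) - 1*(-147134) = (10*5²)*14 - 1*(-147134) = (10*25)*14 + 147134 = 250*14 + 147134 = 3500 + 147134 = 150634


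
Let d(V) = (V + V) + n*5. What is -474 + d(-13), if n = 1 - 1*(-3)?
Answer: -480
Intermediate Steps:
n = 4 (n = 1 + 3 = 4)
d(V) = 20 + 2*V (d(V) = (V + V) + 4*5 = 2*V + 20 = 20 + 2*V)
-474 + d(-13) = -474 + (20 + 2*(-13)) = -474 + (20 - 26) = -474 - 6 = -480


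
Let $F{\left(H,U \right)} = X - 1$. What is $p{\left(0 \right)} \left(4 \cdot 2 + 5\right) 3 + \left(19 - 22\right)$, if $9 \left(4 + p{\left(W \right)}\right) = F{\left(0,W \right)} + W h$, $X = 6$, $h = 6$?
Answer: $- \frac{412}{3} \approx -137.33$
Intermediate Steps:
$F{\left(H,U \right)} = 5$ ($F{\left(H,U \right)} = 6 - 1 = 5$)
$p{\left(W \right)} = - \frac{31}{9} + \frac{2 W}{3}$ ($p{\left(W \right)} = -4 + \frac{5 + W 6}{9} = -4 + \frac{5 + 6 W}{9} = -4 + \left(\frac{5}{9} + \frac{2 W}{3}\right) = - \frac{31}{9} + \frac{2 W}{3}$)
$p{\left(0 \right)} \left(4 \cdot 2 + 5\right) 3 + \left(19 - 22\right) = \left(- \frac{31}{9} + \frac{2}{3} \cdot 0\right) \left(4 \cdot 2 + 5\right) 3 + \left(19 - 22\right) = \left(- \frac{31}{9} + 0\right) \left(8 + 5\right) 3 + \left(19 - 22\right) = - \frac{31 \cdot 13 \cdot 3}{9} - 3 = \left(- \frac{31}{9}\right) 39 - 3 = - \frac{403}{3} - 3 = - \frac{412}{3}$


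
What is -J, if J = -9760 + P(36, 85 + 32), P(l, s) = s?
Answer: 9643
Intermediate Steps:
J = -9643 (J = -9760 + (85 + 32) = -9760 + 117 = -9643)
-J = -1*(-9643) = 9643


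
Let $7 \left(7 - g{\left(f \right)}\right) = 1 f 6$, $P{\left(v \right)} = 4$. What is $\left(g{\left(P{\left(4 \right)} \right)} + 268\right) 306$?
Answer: $\frac{581706}{7} \approx 83101.0$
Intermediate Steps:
$g{\left(f \right)} = 7 - \frac{6 f}{7}$ ($g{\left(f \right)} = 7 - \frac{1 f 6}{7} = 7 - \frac{f 6}{7} = 7 - \frac{6 f}{7}$)
$\left(g{\left(P{\left(4 \right)} \right)} + 268\right) 306 = \left(\left(7 - \frac{24}{7}\right) + 268\right) 306 = \left(\frac{25}{7} + 268\right) 306 = \frac{1901}{7} \cdot 306 = \frac{581706}{7}$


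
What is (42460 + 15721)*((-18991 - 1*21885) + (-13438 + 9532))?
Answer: -2605461542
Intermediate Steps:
(42460 + 15721)*((-18991 - 1*21885) + (-13438 + 9532)) = 58181*((-18991 - 21885) - 3906) = 58181*(-40876 - 3906) = 58181*(-44782) = -2605461542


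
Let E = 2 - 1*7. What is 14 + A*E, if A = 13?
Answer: -51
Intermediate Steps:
E = -5 (E = 2 - 7 = -5)
14 + A*E = 14 + 13*(-5) = 14 - 65 = -51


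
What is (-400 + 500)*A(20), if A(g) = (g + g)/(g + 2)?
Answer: 2000/11 ≈ 181.82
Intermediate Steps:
A(g) = 2*g/(2 + g) (A(g) = (2*g)/(2 + g) = 2*g/(2 + g))
(-400 + 500)*A(20) = (-400 + 500)*(2*20/(2 + 20)) = 100*(2*20/22) = 100*(2*20*(1/22)) = 100*(20/11) = 2000/11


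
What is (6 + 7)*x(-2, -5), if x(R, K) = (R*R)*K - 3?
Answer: -299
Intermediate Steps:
x(R, K) = -3 + K*R**2 (x(R, K) = R**2*K - 3 = K*R**2 - 3 = -3 + K*R**2)
(6 + 7)*x(-2, -5) = (6 + 7)*(-3 - 5*(-2)**2) = 13*(-3 - 5*4) = 13*(-3 - 20) = 13*(-23) = -299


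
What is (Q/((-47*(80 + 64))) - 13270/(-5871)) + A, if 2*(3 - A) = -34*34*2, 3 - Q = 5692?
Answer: 15391997677/13244976 ≈ 1162.1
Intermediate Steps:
Q = -5689 (Q = 3 - 1*5692 = 3 - 5692 = -5689)
A = 1159 (A = 3 - (-34*34)*2/2 = 3 - (-578)*2 = 3 - 1/2*(-2312) = 3 + 1156 = 1159)
(Q/((-47*(80 + 64))) - 13270/(-5871)) + A = (-5689*(-1/(47*(80 + 64))) - 13270/(-5871)) + 1159 = (-5689/((-47*144)) - 13270*(-1/5871)) + 1159 = (-5689/(-6768) + 13270/5871) + 1159 = (-5689*(-1/6768) + 13270/5871) + 1159 = (5689/6768 + 13270/5871) + 1159 = 41070493/13244976 + 1159 = 15391997677/13244976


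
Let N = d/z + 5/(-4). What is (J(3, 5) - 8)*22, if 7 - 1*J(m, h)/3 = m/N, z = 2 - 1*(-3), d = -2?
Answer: 406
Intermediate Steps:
z = 5 (z = 2 + 3 = 5)
N = -33/20 (N = -2/5 + 5/(-4) = -2*⅕ + 5*(-¼) = -⅖ - 5/4 = -33/20 ≈ -1.6500)
J(m, h) = 21 + 20*m/11 (J(m, h) = 21 - 3*m/(-33/20) = 21 - 3*m*(-20)/33 = 21 - (-20)*m/11 = 21 + 20*m/11)
(J(3, 5) - 8)*22 = ((21 + (20/11)*3) - 8)*22 = ((21 + 60/11) - 8)*22 = (291/11 - 8)*22 = (203/11)*22 = 406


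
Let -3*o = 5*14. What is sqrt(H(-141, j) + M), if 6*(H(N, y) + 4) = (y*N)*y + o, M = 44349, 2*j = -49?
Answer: sqrt(4353874)/12 ≈ 173.88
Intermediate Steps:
o = -70/3 (o = -5*14/3 = -1/3*70 = -70/3 ≈ -23.333)
j = -49/2 (j = (1/2)*(-49) = -49/2 ≈ -24.500)
H(N, y) = -71/9 + N*y**2/6 (H(N, y) = -4 + ((y*N)*y - 70/3)/6 = -4 + ((N*y)*y - 70/3)/6 = -4 + (N*y**2 - 70/3)/6 = -4 + (-70/3 + N*y**2)/6 = -4 + (-35/9 + N*y**2/6) = -71/9 + N*y**2/6)
sqrt(H(-141, j) + M) = sqrt((-71/9 + (1/6)*(-141)*(-49/2)**2) + 44349) = sqrt((-71/9 + (1/6)*(-141)*(2401/4)) + 44349) = sqrt((-71/9 - 112847/8) + 44349) = sqrt(-1016191/72 + 44349) = sqrt(2176937/72) = sqrt(4353874)/12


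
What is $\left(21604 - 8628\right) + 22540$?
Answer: $35516$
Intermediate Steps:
$\left(21604 - 8628\right) + 22540 = 12976 + 22540 = 35516$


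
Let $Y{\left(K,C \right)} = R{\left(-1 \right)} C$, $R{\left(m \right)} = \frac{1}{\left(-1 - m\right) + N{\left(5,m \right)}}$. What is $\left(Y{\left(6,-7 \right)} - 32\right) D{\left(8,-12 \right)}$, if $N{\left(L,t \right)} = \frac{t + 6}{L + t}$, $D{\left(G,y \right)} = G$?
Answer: $- \frac{1504}{5} \approx -300.8$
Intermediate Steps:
$N{\left(L,t \right)} = \frac{6 + t}{L + t}$
$R{\left(m \right)} = \frac{1}{-1 - m + \frac{6 + m}{5 + m}}$ ($R{\left(m \right)} = \frac{1}{\left(-1 - m\right) + \frac{6 + m}{5 + m}} = \frac{1}{-1 - m + \frac{6 + m}{5 + m}}$)
$Y{\left(K,C \right)} = \frac{4 C}{5}$ ($Y{\left(K,C \right)} = \frac{-5 - -1}{-1 + \left(-1\right)^{2} + 5 \left(-1\right)} C = \frac{-5 + 1}{-1 + 1 - 5} C = \frac{1}{-5} \left(-4\right) C = \left(- \frac{1}{5}\right) \left(-4\right) C = \frac{4 C}{5}$)
$\left(Y{\left(6,-7 \right)} - 32\right) D{\left(8,-12 \right)} = \left(\frac{4}{5} \left(-7\right) - 32\right) 8 = \left(- \frac{28}{5} - 32\right) 8 = \left(- \frac{188}{5}\right) 8 = - \frac{1504}{5}$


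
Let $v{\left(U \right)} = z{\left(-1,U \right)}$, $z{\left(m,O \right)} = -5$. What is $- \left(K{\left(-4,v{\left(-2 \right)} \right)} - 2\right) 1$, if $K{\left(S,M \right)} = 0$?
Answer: $2$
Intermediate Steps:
$v{\left(U \right)} = -5$
$- \left(K{\left(-4,v{\left(-2 \right)} \right)} - 2\right) 1 = - \left(0 - 2\right) 1 = - \left(-2\right) 1 = \left(-1\right) \left(-2\right) = 2$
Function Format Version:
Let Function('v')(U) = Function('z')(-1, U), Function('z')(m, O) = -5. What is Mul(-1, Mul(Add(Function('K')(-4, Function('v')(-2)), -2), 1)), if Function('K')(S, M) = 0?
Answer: 2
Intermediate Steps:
Function('v')(U) = -5
Mul(-1, Mul(Add(Function('K')(-4, Function('v')(-2)), -2), 1)) = Mul(-1, Mul(Add(0, -2), 1)) = Mul(-1, Mul(-2, 1)) = Mul(-1, -2) = 2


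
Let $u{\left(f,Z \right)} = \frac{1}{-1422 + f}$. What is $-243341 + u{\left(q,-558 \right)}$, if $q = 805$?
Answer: $- \frac{150141398}{617} \approx -2.4334 \cdot 10^{5}$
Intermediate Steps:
$-243341 + u{\left(q,-558 \right)} = -243341 + \frac{1}{-1422 + 805} = -243341 + \frac{1}{-617} = -243341 - \frac{1}{617} = - \frac{150141398}{617}$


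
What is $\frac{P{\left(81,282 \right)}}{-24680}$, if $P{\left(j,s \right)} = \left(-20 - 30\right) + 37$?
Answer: $\frac{13}{24680} \approx 0.00052674$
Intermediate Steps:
$P{\left(j,s \right)} = -13$ ($P{\left(j,s \right)} = -50 + 37 = -13$)
$\frac{P{\left(81,282 \right)}}{-24680} = - \frac{13}{-24680} = \left(-13\right) \left(- \frac{1}{24680}\right) = \frac{13}{24680}$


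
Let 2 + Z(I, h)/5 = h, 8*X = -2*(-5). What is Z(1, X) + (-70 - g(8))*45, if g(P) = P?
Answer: -14055/4 ≈ -3513.8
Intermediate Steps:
X = 5/4 (X = (-2*(-5))/8 = (⅛)*10 = 5/4 ≈ 1.2500)
Z(I, h) = -10 + 5*h
Z(1, X) + (-70 - g(8))*45 = (-10 + 5*(5/4)) + (-70 - 1*8)*45 = (-10 + 25/4) + (-70 - 8)*45 = -15/4 - 78*45 = -15/4 - 3510 = -14055/4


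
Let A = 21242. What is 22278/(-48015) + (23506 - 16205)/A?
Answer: -40890587/339978210 ≈ -0.12027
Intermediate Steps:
22278/(-48015) + (23506 - 16205)/A = 22278/(-48015) + (23506 - 16205)/21242 = 22278*(-1/48015) + 7301*(1/21242) = -7426/16005 + 7301/21242 = -40890587/339978210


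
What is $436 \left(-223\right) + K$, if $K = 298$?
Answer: $-96930$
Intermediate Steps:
$436 \left(-223\right) + K = 436 \left(-223\right) + 298 = -97228 + 298 = -96930$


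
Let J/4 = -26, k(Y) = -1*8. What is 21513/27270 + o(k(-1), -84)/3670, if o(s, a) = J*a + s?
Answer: 104609/33030 ≈ 3.1671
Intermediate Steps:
k(Y) = -8
J = -104 (J = 4*(-26) = -104)
o(s, a) = s - 104*a (o(s, a) = -104*a + s = s - 104*a)
21513/27270 + o(k(-1), -84)/3670 = 21513/27270 + (-8 - 104*(-84))/3670 = 21513*(1/27270) + (-8 + 8736)*(1/3670) = 71/90 + 8728*(1/3670) = 71/90 + 4364/1835 = 104609/33030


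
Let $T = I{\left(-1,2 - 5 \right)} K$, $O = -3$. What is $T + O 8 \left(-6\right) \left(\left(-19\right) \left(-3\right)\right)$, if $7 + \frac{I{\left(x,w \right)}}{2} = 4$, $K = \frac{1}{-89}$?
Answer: $\frac{730518}{89} \approx 8208.1$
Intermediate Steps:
$K = - \frac{1}{89} \approx -0.011236$
$I{\left(x,w \right)} = -6$ ($I{\left(x,w \right)} = -14 + 2 \cdot 4 = -14 + 8 = -6$)
$T = \frac{6}{89}$ ($T = \left(-6\right) \left(- \frac{1}{89}\right) = \frac{6}{89} \approx 0.067416$)
$T + O 8 \left(-6\right) \left(\left(-19\right) \left(-3\right)\right) = \frac{6}{89} + \left(-3\right) 8 \left(-6\right) \left(\left(-19\right) \left(-3\right)\right) = \frac{6}{89} + \left(-24\right) \left(-6\right) 57 = \frac{6}{89} + 144 \cdot 57 = \frac{6}{89} + 8208 = \frac{730518}{89}$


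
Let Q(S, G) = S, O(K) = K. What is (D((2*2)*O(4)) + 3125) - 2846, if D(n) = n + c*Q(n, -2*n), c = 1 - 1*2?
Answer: 279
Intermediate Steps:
c = -1 (c = 1 - 2 = -1)
D(n) = 0 (D(n) = n - n = 0)
(D((2*2)*O(4)) + 3125) - 2846 = (0 + 3125) - 2846 = 3125 - 2846 = 279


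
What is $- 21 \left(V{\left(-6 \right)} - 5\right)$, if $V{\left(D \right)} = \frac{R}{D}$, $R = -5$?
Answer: $\frac{175}{2} \approx 87.5$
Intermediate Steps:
$V{\left(D \right)} = - \frac{5}{D}$
$- 21 \left(V{\left(-6 \right)} - 5\right) = - 21 \left(- \frac{5}{-6} - 5\right) = - 21 \left(\left(-5\right) \left(- \frac{1}{6}\right) - 5\right) = - 21 \left(\frac{5}{6} - 5\right) = \left(-21\right) \left(- \frac{25}{6}\right) = \frac{175}{2}$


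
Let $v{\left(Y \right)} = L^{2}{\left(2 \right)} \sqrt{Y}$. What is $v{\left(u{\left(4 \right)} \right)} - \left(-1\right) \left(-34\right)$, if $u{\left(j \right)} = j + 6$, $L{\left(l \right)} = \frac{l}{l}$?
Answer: $-34 + \sqrt{10} \approx -30.838$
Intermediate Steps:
$L{\left(l \right)} = 1$
$u{\left(j \right)} = 6 + j$
$v{\left(Y \right)} = \sqrt{Y}$ ($v{\left(Y \right)} = 1^{2} \sqrt{Y} = 1 \sqrt{Y} = \sqrt{Y}$)
$v{\left(u{\left(4 \right)} \right)} - \left(-1\right) \left(-34\right) = \sqrt{6 + 4} - \left(-1\right) \left(-34\right) = \sqrt{10} - 34 = -34 + \sqrt{10}$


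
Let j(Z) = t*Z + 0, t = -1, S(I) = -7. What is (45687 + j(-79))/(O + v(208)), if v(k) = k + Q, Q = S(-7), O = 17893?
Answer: 22883/9047 ≈ 2.5293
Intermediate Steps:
Q = -7
j(Z) = -Z (j(Z) = -Z + 0 = -Z)
v(k) = -7 + k (v(k) = k - 7 = -7 + k)
(45687 + j(-79))/(O + v(208)) = (45687 - 1*(-79))/(17893 + (-7 + 208)) = (45687 + 79)/(17893 + 201) = 45766/18094 = 45766*(1/18094) = 22883/9047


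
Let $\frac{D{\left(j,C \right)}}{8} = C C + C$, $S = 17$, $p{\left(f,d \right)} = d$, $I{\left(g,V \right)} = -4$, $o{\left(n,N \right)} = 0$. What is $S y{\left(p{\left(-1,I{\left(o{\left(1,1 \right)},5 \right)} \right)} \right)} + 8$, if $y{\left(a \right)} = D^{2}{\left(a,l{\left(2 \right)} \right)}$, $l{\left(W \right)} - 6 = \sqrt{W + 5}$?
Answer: $3899400 + 1386112 \sqrt{7} \approx 7.5667 \cdot 10^{6}$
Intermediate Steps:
$l{\left(W \right)} = 6 + \sqrt{5 + W}$ ($l{\left(W \right)} = 6 + \sqrt{W + 5} = 6 + \sqrt{5 + W}$)
$D{\left(j,C \right)} = 8 C + 8 C^{2}$ ($D{\left(j,C \right)} = 8 \left(C C + C\right) = 8 \left(C^{2} + C\right) = 8 \left(C + C^{2}\right) = 8 C + 8 C^{2}$)
$y{\left(a \right)} = 64 \left(6 + \sqrt{7}\right)^{2} \left(7 + \sqrt{7}\right)^{2}$ ($y{\left(a \right)} = \left(8 \left(6 + \sqrt{5 + 2}\right) \left(1 + \left(6 + \sqrt{5 + 2}\right)\right)\right)^{2} = \left(8 \left(6 + \sqrt{7}\right) \left(1 + \left(6 + \sqrt{7}\right)\right)\right)^{2} = \left(8 \left(6 + \sqrt{7}\right) \left(7 + \sqrt{7}\right)\right)^{2} = 64 \left(6 + \sqrt{7}\right)^{2} \left(7 + \sqrt{7}\right)^{2}$)
$S y{\left(p{\left(-1,I{\left(o{\left(1,1 \right)},5 \right)} \right)} \right)} + 8 = 17 \left(229376 + 81536 \sqrt{7}\right) + 8 = \left(3899392 + 1386112 \sqrt{7}\right) + 8 = 3899400 + 1386112 \sqrt{7}$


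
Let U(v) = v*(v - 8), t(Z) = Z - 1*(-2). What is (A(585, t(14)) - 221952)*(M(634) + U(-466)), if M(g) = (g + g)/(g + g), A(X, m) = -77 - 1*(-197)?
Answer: -48999361320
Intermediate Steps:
t(Z) = 2 + Z (t(Z) = Z + 2 = 2 + Z)
A(X, m) = 120 (A(X, m) = -77 + 197 = 120)
U(v) = v*(-8 + v)
M(g) = 1 (M(g) = (2*g)/((2*g)) = (2*g)*(1/(2*g)) = 1)
(A(585, t(14)) - 221952)*(M(634) + U(-466)) = (120 - 221952)*(1 - 466*(-8 - 466)) = -221832*(1 - 466*(-474)) = -221832*(1 + 220884) = -221832*220885 = -48999361320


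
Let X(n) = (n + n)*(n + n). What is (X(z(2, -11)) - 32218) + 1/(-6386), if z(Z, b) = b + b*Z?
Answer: -177926733/6386 ≈ -27862.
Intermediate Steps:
z(Z, b) = b + Z*b
X(n) = 4*n² (X(n) = (2*n)*(2*n) = 4*n²)
(X(z(2, -11)) - 32218) + 1/(-6386) = (4*(-11*(1 + 2))² - 32218) + 1/(-6386) = (4*(-11*3)² - 32218) - 1/6386 = (4*(-33)² - 32218) - 1/6386 = (4*1089 - 32218) - 1/6386 = (4356 - 32218) - 1/6386 = -27862 - 1/6386 = -177926733/6386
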